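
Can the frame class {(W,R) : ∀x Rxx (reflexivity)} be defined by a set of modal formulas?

Definable; □q → q defines it

The condition is reflexivity. A defining modal formula is □q → q.
Suppose □q→q is valid. At any x set V(q)={w : Rxw}. Then □q holds at x, so q holds at x, i.e. Rxx.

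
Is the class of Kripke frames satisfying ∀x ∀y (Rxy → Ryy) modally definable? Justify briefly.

This is a Sahlqvist condition; the T□ axiom □(□q → q) defines it.
Suppose □(□q→q) is valid. Take Rxy and set V(q)={w : Ryw}. Then at y, □q holds; since □(□q→q) at x, □q→q at y, so q at y, i.e. Ryy.

Yes — defined by □(□q → q)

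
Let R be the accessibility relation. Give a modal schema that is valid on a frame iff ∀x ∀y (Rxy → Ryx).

p → □◇p

This is symmetry; the standard corresponding axiom is B: p → □◇p.
Suppose p→□◇p is valid. Take Rxy and set V(p)={x}. Then p at x, so □◇p at x, so ◇p at y, so some z with Ryz has p; z=x, i.e. Ryx.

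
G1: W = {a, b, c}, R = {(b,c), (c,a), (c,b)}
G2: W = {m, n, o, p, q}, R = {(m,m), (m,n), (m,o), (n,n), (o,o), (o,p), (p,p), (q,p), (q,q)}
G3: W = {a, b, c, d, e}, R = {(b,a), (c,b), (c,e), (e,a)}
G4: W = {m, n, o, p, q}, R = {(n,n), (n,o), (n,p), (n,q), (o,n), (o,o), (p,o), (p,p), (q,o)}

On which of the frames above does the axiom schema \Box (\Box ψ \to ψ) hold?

Frame correspondent (Sahlqvist): \forall x \forall y (Rxy \to Ryy) — i.e. shift-reflexivity.
G1: fails — Rca but not Raa.
G2: condition met.
G3: fails — Rea but not Raa.
G4: fails — Rnq but not Rqq.
Valid on: G2.

G2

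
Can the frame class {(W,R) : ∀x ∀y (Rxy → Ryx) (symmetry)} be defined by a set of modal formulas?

This is a Sahlqvist condition; the B axiom q → □◇q defines it.
Suppose q→□◇q is valid. Take Rxy and set V(q)={x}. Then q at x, so □◇q at x, so ◇q at y, so some z with Ryz has q; z=x, i.e. Ryx.

Yes — defined by q → □◇q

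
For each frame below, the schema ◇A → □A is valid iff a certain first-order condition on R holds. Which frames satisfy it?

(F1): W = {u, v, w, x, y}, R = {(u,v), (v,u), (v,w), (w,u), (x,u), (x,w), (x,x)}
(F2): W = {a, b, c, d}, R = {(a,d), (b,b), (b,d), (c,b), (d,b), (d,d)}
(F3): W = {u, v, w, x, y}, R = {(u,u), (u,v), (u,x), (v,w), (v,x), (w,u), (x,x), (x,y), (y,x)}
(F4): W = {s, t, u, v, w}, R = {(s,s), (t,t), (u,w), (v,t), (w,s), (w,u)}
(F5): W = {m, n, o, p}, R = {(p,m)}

(F5)

Frame correspondent (Sahlqvist): ∀x ∀y ∀z (Rxy ∧ Rxz → y = z) — i.e. partial functionality.
(F1): fails — v sees both u and w.
(F2): fails — b sees both b and d.
(F3): fails — u sees both u and v.
(F4): fails — w sees both s and u.
(F5): holds.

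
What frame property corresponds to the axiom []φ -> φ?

This schema is the T axiom.
Its frame correspondent is reflexivity — forall x Rxx.

Reflexivity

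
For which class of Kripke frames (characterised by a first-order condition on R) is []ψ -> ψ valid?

This is the T axiom.
Its frame correspondent is reflexivity — forall x Rxx.

Reflexivity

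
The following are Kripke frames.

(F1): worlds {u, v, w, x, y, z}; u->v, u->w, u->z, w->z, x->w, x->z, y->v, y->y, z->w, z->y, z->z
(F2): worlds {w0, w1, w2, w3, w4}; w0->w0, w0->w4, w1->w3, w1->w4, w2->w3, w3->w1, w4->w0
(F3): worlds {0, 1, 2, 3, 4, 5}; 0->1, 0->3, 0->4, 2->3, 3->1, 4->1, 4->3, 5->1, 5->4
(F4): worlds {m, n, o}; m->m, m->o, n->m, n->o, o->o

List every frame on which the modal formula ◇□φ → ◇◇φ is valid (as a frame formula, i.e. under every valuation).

(F2), (F4)

Frame correspondent (Sahlqvist): ∀x ∀y (xRy → ∃w (yRw ∧ xR²w)) — i.e. a generalized confluence (Geach) condition.
(F1): fails — uRv but no t with vRt and uR²t.
(F2): holds.
(F3): fails — 0R1 but no w with 1Rw and 0R²w.
(F4): holds.
Valid on: (F2), (F4).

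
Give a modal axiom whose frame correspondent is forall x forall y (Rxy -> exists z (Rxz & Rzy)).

This is density; the standard corresponding axiom is C4: □□ψ → □ψ.
Suppose □□ψ→□ψ is valid. Take Rxy and set V(ψ)={w : xR²w}. Then □□ψ at x, so □ψ at x, so ψ at y, i.e. ∃z(Rxz∧Rzy).

□□ψ → □ψ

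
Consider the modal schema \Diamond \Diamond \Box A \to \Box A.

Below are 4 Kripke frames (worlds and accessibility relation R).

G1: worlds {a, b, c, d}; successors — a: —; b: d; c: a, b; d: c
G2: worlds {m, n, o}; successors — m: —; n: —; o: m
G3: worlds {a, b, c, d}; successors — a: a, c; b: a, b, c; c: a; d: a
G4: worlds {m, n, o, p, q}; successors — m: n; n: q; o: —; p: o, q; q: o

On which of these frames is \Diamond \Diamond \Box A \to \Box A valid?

Frame correspondent (Sahlqvist): \forall x \forall y \forall z ((x R^2 y \wedge xRz) \to \exists w (yRw \wedge z = w)) — i.e. a generalized confluence (Geach) condition.
G1: fails — bR²c, bRd but no w with cRw and d=w.
G2: ✓.
G3: fails — aR²c, aRc but no w with cRw and c=w.
G4: fails — mR²q, mRn but no w with qRw and n=w.
Valid on: G2.

G2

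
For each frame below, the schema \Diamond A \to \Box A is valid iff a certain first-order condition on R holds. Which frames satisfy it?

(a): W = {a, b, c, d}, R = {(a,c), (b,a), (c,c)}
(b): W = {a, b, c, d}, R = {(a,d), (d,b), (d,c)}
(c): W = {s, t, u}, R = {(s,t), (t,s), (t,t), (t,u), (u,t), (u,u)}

The schema corresponds to partial functionality: \forall x \forall y \forall z (Rxy \wedge Rxz \to y = z).
(a): holds.
(b): fails — d sees both b and c.
(c): fails — t sees both s and t.
Valid on: (a).

(a)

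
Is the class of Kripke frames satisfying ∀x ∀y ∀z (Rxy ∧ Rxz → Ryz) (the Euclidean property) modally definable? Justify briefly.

Yes — defined by ◇q → □◇q

This is a Sahlqvist condition; the 5 axiom ◇q → □◇q defines it.
Suppose ◇q→□◇q is valid. Take Rxy, Rxz and set V(q)={y}. Then ◇q at x, so □◇q at x, so ◇q at z, so some w with Rzw has q; w=y, i.e. Rzy. By symmetry of the argument, Ryz.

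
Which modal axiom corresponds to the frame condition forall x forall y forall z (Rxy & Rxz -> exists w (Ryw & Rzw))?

◇□s → □◇s

This is convergence; the standard corresponding axiom is .2: ◇□s → □◇s.
Suppose ◇□s→□◇s is valid. Take Rxy, Rxz and set V(s)={w : Ryw}. Then □s at y so ◇□s at x, so □◇s at x, so ◇s at z, giving w with Rzw and Ryw.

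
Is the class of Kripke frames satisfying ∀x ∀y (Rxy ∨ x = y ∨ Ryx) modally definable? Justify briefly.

Any modally definable frame class is closed under disjoint unions.
Take 2 disjoint single-world reflexive frames: each is trivially connected, but their disjoint union has 2 worlds with no edge between distinct components, so it is not connected.
So no modal formula (or set of formulas) defines exactly the connected frames.

Not modally definable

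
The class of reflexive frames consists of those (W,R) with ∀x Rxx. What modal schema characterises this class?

□ψ → ψ

This is reflexivity; the standard corresponding axiom is T: □ψ → ψ.
Suppose □ψ→ψ is valid. At any x set V(ψ)={w : Rxw}. Then □ψ holds at x, so ψ holds at x, i.e. Rxx.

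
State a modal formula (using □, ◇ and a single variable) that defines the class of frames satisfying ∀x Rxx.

□ψ → ψ

The condition is reflexivity. The T schema □ψ → ψ defines it.
Suppose □ψ→ψ is valid. At any x set V(ψ)={w : Rxw}. Then □ψ holds at x, so ψ holds at x, i.e. Rxx.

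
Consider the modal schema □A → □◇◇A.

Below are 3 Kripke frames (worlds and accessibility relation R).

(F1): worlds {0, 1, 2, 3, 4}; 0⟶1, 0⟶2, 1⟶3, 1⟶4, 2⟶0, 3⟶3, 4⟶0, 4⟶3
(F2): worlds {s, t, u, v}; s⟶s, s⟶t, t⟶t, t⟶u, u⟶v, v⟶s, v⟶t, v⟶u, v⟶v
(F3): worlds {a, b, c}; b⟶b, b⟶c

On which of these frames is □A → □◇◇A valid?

This is the axiom for a generalized confluence (Geach) condition; its first-order frame correspondent is ∀x ∀z (xRz → ∃w (xRw ∧ zR²w)).
(F1): fails — 0R1 but no w with 0Rw and 1R²w.
(F2): condition met.
(F3): fails — bRc but no w with bRw and cR²w.

(F2)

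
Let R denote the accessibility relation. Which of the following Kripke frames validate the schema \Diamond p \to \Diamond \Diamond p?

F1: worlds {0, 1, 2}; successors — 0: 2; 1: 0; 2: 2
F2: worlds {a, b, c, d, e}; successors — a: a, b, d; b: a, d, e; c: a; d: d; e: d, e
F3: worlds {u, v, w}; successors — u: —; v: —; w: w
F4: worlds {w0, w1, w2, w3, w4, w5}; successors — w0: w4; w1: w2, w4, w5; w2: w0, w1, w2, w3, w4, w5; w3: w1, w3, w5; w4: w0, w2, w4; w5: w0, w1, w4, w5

F2, F3, F4

Frame correspondent (Sahlqvist): \forall x \forall y (xRy \to \exists w (y = w \wedge x R^2 w)) — i.e. a generalized confluence (Geach) condition.
F1: fails — 1R0 but no w with 0=w and 1R²w.
F2: condition met.
F3: condition met.
F4: condition met.
Valid on: F2, F3, F4.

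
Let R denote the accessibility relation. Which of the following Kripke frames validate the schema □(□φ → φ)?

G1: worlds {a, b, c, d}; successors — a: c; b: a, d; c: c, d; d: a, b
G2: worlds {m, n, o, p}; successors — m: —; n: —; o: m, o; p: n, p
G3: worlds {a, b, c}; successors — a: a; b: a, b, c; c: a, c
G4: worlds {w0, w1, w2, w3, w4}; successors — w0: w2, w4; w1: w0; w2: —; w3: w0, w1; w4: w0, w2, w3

Frame correspondent (Sahlqvist): ∀x ∀y (Rxy → Ryy) — i.e. shift-reflexivity.
G1: fails — Rcd but not Rdd.
G2: fails — Rom but not Rmm.
G3: ✓.
G4: fails — Rw1w0 but not Rw0w0.
Valid on: G3.

G3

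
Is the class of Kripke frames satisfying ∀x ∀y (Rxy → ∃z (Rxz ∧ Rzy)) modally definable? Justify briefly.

Definable; □□p → □p defines it

Yes: it is density, defined by the C4 schema □□p → □p.
Suppose □□p→□p is valid. Take Rxy and set V(p)={w : xR²w}. Then □□p at x, so □p at x, so p at y, i.e. ∃z(Rxz∧Rzy).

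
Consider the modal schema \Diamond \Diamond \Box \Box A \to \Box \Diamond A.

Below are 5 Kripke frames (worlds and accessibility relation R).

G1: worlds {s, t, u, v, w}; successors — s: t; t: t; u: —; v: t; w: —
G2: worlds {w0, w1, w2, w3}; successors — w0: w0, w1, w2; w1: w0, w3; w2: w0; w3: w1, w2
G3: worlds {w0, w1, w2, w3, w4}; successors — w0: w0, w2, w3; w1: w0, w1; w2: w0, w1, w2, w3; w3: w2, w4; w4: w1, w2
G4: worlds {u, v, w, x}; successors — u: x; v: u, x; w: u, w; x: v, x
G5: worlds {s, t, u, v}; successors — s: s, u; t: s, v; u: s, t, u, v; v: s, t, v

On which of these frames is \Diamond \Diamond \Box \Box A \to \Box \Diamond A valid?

The schema corresponds to a generalized confluence (Geach) condition: \forall x \forall y \forall z ((x R^2 y \wedge xRz) \to \exists w (y R^2 w \wedge zRw)).
G1: ✓.
G2: ✓.
G3: ✓.
G4: fails — wR²u, wRw but no t with uR²t and wRt.
G5: ✓.

G1, G2, G3, G5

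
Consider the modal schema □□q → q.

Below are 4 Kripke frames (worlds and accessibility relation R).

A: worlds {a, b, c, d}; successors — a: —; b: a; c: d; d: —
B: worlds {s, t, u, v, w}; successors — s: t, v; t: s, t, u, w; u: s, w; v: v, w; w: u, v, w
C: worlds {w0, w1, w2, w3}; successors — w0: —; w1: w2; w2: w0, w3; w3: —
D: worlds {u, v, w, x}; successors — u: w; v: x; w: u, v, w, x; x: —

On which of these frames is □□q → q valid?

This is the axiom for a generalized confluence (Geach) condition; its first-order frame correspondent is ∀x ∃w (xR²w ∧ x = w).
A: fails — at a but no w with aR²w and a=w.
B: condition met.
C: fails — at w0 but no w with w0R²w and w0=w.
D: fails — at v but no t with vR²t and v=t.

B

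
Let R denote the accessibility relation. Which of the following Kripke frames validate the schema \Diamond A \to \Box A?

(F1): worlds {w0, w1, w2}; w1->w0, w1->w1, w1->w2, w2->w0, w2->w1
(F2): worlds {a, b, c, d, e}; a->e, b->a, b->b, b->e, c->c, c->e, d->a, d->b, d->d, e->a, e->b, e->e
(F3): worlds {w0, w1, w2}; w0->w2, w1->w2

(F3)

The schema corresponds to partial functionality: \forall x \forall y \forall z (Rxy \wedge Rxz \to y = z).
(F1): fails — w1 sees both w0 and w1.
(F2): fails — b sees both a and b.
(F3): satisfies the condition.
Valid on: (F3).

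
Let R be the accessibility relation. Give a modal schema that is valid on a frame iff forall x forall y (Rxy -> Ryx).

ψ → □◇ψ

The condition is symmetry. The B schema ψ → □◇ψ defines it.
Suppose ψ→□◇ψ is valid. Take Rxy and set V(ψ)={x}. Then ψ at x, so □◇ψ at x, so ◇ψ at y, so some z with Ryz has ψ; z=x, i.e. Ryx.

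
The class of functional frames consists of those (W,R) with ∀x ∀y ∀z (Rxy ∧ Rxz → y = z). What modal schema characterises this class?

◇q → □q

The condition is partial functionality. The CD schema ◇q → □q defines it.
Suppose ◇q→□q is valid. Take Rxy, Rxz and set V(q)={y}. Then ◇q at x, so □q at x, so q at z, i.e. z=y.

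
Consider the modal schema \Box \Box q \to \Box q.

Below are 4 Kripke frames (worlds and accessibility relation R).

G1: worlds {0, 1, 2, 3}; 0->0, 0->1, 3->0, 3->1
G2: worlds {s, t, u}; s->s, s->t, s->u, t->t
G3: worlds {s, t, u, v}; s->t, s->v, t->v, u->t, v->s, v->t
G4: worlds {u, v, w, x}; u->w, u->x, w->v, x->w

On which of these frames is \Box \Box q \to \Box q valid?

Frame correspondent (Sahlqvist): \forall x \forall y (Rxy \to \exists z (Rxz \wedge Rzy)) — i.e. density.
G1: condition met.
G2: condition met.
G3: fails — Rtv but no z with Rtz and Rzv.
G4: fails — Rxw but no z with Rxz and Rzw.
Valid on: G1, G2.

G1, G2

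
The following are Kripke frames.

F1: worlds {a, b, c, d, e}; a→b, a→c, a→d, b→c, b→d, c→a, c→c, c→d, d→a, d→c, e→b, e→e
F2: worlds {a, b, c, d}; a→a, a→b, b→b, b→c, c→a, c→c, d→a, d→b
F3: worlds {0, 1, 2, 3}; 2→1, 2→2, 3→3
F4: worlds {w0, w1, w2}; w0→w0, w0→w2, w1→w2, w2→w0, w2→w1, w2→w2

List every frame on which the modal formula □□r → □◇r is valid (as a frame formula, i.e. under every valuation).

F1, F2, F4

The schema corresponds to a generalized confluence (Geach) condition: ∀x ∀z (xRz → ∃w (xR²w ∧ zRw)).
F1: satisfies the condition.
F2: satisfies the condition.
F3: fails — 2R1 but no w with 2R²w and 1Rw.
F4: satisfies the condition.
Valid on: F1, F2, F4.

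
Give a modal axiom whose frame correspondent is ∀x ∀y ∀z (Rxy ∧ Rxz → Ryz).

◇q → □◇q

The condition is the Euclidean property. The 5 schema ◇q → □◇q defines it.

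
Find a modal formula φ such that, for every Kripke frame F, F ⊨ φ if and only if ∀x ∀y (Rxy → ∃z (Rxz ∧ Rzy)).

The condition is density. The C4 schema □□s → □s defines it.
Suppose □□s→□s is valid. Take Rxy and set V(s)={w : xR²w}. Then □□s at x, so □s at x, so s at y, i.e. ∃z(Rxz∧Rzy).

□□s → □s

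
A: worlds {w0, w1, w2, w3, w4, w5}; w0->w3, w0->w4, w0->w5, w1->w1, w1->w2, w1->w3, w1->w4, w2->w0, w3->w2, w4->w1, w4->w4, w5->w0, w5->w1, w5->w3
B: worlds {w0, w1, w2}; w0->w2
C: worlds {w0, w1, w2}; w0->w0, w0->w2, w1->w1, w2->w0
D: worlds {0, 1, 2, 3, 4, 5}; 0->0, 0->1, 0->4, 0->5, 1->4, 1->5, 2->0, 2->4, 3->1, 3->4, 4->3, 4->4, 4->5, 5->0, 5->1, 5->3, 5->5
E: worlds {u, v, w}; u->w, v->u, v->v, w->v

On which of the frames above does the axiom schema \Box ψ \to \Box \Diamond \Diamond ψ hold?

The schema corresponds to a generalized confluence (Geach) condition: \forall x \forall z (xRz \to \exists w (xRw \wedge z R^2 w)).
A: fails — w0Rw3 but no w with w0Rw and w3R²w.
B: fails — w0Rw2 but no w with w0Rw and w2R²w.
C: satisfies the condition.
D: satisfies the condition.
E: fails — uRw but no t with uRt and wR²t.

C, D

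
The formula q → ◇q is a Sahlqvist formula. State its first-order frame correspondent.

Replacing q by ¬q and contraposing gives the equivalent schema □q → q.
Suppose □q→q is valid. At any x set V(q)={w : Rxw}. Then □q holds at x, so q holds at x, i.e. Rxx.
Conversely, any frame satisfying ∀x Rxx validates the schema.
Frame condition: ∀x Rxx.

reflexivity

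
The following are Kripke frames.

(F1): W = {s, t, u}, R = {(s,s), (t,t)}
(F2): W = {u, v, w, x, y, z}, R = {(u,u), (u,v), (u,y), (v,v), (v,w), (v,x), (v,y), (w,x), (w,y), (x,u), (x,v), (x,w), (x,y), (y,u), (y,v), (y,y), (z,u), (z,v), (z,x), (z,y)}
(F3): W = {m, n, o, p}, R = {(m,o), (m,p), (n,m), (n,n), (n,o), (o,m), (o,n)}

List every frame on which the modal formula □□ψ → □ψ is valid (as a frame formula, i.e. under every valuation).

The schema corresponds to density: ∀x ∀y (Rxy → ∃z (Rxz ∧ Rzy)).
(F1): condition met.
(F2): fails — Rwx but no t with Rwt and Rtx.
(F3): fails — Rmo but no z with Rmz and Rzo.

(F1)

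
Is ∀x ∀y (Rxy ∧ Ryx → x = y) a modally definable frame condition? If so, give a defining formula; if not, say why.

Not modally definable

Modal frame validity is preserved under surjective bounded morphisms.
The 4-cycle (worlds 0,1,2,3 with 0→1→2→3→0) is antisymmetric. Sending even-indexed worlds to • and odd-indexed worlds to ∘ is a surjective bounded morphism onto the two-world frame with •↔∘, which is not antisymmetric.
Hence antisymmetry is not modally definable.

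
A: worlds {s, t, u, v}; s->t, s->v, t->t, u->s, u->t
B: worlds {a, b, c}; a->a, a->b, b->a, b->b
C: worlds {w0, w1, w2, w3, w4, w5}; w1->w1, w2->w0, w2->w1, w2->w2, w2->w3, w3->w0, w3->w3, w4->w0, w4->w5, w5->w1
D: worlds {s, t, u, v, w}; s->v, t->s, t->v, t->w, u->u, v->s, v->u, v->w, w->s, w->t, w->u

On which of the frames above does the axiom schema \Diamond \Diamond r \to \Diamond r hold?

Frame correspondent (Sahlqvist): \forall x \forall y \forall z (Rxy \wedge Ryz \to Rxz) — i.e. transitivity.
A: fails — Rus and Rsv but not Ruv.
B: holds.
C: fails — Rw4w5 and Rw5w1 but not Rw4w1.
D: fails — Rwt and Rtv but not Rwv.

B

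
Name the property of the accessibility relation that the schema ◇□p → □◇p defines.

This schema is the .2 axiom.
Its frame correspondent is convergence — ∀x ∀y ∀z (Rxy ∧ Rxz → ∃w (Ryw ∧ Rzw)).

convergence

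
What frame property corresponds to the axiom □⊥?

□⊥ is valid iff no world has any successor (otherwise □⊥ fails at any world with one).

emptiness of R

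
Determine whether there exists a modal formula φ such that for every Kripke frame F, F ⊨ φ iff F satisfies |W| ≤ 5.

Not definable by any modal formula

Modal frame validity is preserved under disjoint unions.
Any modal formula valid on each of 6 disjoint one-world frames is valid on their disjoint union (validity is preserved under disjoint unions). Each one-world frame has |W|=1≤5, but the union has |W|=6.
Hence having at most 5 worlds is not modally definable.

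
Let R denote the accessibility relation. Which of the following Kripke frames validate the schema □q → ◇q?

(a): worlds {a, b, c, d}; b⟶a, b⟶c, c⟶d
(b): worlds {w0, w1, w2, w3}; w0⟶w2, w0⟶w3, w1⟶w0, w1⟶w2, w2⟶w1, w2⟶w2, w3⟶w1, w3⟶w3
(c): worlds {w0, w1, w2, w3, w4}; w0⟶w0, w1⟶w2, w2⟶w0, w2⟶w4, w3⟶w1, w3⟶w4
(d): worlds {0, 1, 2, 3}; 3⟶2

(b)

The schema corresponds to seriality: ∀x ∃y Rxy.
(a): fails — world a has no successor.
(b): holds.
(c): fails — world w4 has no successor.
(d): fails — world 0 has no successor.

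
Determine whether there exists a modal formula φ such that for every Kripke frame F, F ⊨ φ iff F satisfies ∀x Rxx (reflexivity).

Yes — defined by □p → p

This is a Sahlqvist condition; the T axiom □p → p defines it.
Suppose □p→p is valid. At any x set V(p)={w : Rxw}. Then □p holds at x, so p holds at x, i.e. Rxx.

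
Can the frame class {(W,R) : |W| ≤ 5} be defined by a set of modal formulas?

Not modally definable

If a class were modally definable it would be closed under disjoint unions (Goldblatt–Thomason).
Any modal formula valid on each of 6 disjoint one-world frames is valid on their disjoint union (validity is preserved under disjoint unions). Each one-world frame has |W|=1≤5, but the union has |W|=6.
Hence having at most 5 worlds is not modally definable.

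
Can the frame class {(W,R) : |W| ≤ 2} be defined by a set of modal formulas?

If a class were modally definable it would be closed under disjoint unions (Goldblatt–Thomason).
Any modal formula valid on each of 3 disjoint one-world frames is valid on their disjoint union (validity is preserved under disjoint unions). Each one-world frame has |W|=1≤2, but the union has |W|=3.
So the class is not modally definable.

No — not modally definable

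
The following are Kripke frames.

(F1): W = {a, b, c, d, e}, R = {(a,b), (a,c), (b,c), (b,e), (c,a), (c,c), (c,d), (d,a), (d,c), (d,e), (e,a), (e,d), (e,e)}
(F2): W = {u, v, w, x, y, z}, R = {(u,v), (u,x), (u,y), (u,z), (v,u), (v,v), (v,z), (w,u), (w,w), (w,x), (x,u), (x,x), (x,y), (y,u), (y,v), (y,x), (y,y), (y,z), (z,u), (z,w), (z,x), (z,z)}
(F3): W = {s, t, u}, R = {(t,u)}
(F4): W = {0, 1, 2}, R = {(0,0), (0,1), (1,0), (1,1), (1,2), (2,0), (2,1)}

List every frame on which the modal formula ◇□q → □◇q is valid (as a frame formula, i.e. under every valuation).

(F2), (F4)

Frame correspondent (Sahlqvist): ∀x ∀y ∀z (Rxy ∧ Rxz → ∃w (Ryw ∧ Rzw)) — i.e. convergence.
(F1): fails — Rde and Rda but e and a have no common successor.
(F2): holds.
(F3): fails — Rtu and Rtu but u and u have no common successor.
(F4): holds.
Valid on: (F2), (F4).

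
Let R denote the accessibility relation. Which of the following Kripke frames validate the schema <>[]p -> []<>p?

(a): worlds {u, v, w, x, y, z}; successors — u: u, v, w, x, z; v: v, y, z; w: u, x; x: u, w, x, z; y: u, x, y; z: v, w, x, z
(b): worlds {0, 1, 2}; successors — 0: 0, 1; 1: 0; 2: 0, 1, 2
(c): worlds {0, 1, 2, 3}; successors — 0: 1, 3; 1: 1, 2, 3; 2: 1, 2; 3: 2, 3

The schema corresponds to convergence: forall x forall y forall z (Rxy & Rxz -> exists w (Ryw & Rzw)).
(a): fails — Ruv and Ruw but v and w have no common successor.
(b): holds.
(c): holds.
Valid on: (b), (c).

(b), (c)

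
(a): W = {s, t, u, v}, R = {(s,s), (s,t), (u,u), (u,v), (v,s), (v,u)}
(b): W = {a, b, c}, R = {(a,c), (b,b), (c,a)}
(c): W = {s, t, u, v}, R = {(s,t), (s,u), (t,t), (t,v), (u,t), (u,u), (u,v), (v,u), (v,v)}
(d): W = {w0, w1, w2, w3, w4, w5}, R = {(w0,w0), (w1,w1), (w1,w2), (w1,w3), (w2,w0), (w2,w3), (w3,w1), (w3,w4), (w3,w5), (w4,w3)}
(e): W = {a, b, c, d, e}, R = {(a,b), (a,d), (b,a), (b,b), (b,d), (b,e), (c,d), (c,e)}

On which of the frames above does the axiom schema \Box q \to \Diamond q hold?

(b), (c)

This is the axiom for seriality; its first-order frame correspondent is \forall x \exists y Rxy.
(a): fails — world t has no successor.
(b): holds.
(c): holds.
(d): fails — world w5 has no successor.
(e): fails — world d has no successor.
Valid on: (b), (c).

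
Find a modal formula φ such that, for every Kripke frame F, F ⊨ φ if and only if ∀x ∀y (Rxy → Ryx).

r → □◇r

This is symmetry; the standard corresponding axiom is B: r → □◇r.
Suppose r→□◇r is valid. Take Rxy and set V(r)={x}. Then r at x, so □◇r at x, so ◇r at y, so some z with Ryz has r; z=x, i.e. Ryx.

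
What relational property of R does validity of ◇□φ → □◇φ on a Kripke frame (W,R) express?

convergence

This schema is the .2 axiom.
Its frame correspondent is convergence — ∀x ∀y ∀z (Rxy ∧ Rxz → ∃w (Ryw ∧ Rzw)).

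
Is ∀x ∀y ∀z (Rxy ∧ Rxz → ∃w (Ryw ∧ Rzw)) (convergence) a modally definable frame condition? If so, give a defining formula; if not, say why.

Yes — defined by ◇□p → □◇p

Yes: it is convergence, defined by the .2 schema ◇□p → □◇p.
Suppose ◇□p→□◇p is valid. Take Rxy, Rxz and set V(p)={w : Ryw}. Then □p at y so ◇□p at x, so □◇p at x, so ◇p at z, giving w with Rzw and Ryw.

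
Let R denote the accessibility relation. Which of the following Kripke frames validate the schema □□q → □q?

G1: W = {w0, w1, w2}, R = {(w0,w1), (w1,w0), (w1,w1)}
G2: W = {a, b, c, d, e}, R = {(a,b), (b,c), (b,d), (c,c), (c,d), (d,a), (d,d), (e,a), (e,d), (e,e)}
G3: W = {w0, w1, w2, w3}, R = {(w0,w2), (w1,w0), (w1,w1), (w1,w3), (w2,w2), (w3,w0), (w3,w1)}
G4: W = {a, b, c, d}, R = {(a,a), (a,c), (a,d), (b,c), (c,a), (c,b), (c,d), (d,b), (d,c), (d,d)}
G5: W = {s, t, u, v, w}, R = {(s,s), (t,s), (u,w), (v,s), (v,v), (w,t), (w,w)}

G1, G3, G5

The schema corresponds to density: ∀x ∀y (Rxy → ∃z (Rxz ∧ Rzy)).
G1: ✓.
G2: fails — Rab but no z with Raz and Rzb.
G3: ✓.
G4: fails — Rbc but no z with Rbz and Rzc.
G5: ✓.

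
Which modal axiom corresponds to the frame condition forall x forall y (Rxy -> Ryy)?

□(□q → q)

The condition is shift-reflexivity. The T□ schema □(□q → q) defines it.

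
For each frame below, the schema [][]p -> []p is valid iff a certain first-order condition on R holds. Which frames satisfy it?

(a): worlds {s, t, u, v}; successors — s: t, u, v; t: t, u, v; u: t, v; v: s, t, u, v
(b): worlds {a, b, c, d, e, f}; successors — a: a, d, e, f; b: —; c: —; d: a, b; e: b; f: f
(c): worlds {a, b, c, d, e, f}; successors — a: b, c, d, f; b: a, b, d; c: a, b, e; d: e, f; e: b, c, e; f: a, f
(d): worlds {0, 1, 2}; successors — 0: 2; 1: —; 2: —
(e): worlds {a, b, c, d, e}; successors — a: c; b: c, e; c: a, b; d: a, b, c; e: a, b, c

Frame correspondent (Sahlqvist): forall x forall y (Rxy -> exists z (Rxz & Rzy)) — i.e. density.
(a): ✓.
(b): fails — Reb but no z with Rez and Rzb.
(c): fails — Rac but no z with Raz and Rzc.
(d): fails — R02 but no z with R0z and Rz2.
(e): fails — Rcb but no z with Rcz and Rzb.

(a)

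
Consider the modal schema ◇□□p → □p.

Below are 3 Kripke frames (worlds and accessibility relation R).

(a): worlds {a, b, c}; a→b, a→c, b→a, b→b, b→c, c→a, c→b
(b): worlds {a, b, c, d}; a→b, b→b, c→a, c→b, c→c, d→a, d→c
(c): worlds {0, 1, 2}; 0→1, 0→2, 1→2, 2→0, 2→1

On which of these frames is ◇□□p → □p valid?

(a)

Frame correspondent (Sahlqvist): ∀x ∀y ∀z ((xRy ∧ xRz) → ∃w (yR²w ∧ z = w)) — i.e. a generalized confluence (Geach) condition.
(a): ✓.
(b): fails — cRa, cRa but no w with aR²w and a=w.
(c): fails — 0R1, 0R2 but no w with 1R²w and 2=w.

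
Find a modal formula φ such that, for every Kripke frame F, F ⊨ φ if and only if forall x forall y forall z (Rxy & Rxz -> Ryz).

A defining formula is ◇s → □◇s (the 5 axiom).

◇s → □◇s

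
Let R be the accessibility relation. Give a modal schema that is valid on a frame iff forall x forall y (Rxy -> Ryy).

A defining formula is □(□p → p) (the T□ axiom).

□(□p → p)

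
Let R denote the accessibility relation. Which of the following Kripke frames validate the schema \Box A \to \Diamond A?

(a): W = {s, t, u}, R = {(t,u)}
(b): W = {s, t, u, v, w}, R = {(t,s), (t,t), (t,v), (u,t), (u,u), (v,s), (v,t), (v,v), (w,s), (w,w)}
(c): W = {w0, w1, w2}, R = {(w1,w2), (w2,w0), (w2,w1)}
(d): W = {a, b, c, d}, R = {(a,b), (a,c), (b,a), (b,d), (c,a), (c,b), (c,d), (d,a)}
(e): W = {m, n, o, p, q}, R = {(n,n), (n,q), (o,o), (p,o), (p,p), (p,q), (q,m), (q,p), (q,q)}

The schema corresponds to seriality: \forall x \exists y Rxy.
(a): fails — world s has no successor.
(b): fails — world s has no successor.
(c): fails — world w0 has no successor.
(d): holds.
(e): fails — world m has no successor.

(d)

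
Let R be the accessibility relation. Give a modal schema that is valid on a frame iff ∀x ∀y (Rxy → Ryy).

□(□p → p)

A defining formula is □(□p → p) (the T□ axiom).
Suppose □(□p→p) is valid. Take Rxy and set V(p)={w : Ryw}. Then at y, □p holds; since □(□p→p) at x, □p→p at y, so p at y, i.e. Ryy.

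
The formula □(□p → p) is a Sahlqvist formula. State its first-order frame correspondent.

shift-reflexivity: ∀x ∀y (Rxy → Ryy)

Suppose □(□p→p) is valid. Take Rxy and set V(p)={w : Ryw}. Then at y, □p holds; since □(□p→p) at x, □p→p at y, so p at y, i.e. Ryy.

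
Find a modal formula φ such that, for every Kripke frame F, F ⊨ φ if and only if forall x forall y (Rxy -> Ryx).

p → □◇p

This is symmetry; the standard corresponding axiom is B: p → □◇p.
Suppose p→□◇p is valid. Take Rxy and set V(p)={x}. Then p at x, so □◇p at x, so ◇p at y, so some z with Ryz has p; z=x, i.e. Ryx.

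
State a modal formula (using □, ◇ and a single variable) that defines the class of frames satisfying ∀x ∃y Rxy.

□ψ → ◇ψ

The condition is seriality. The D schema □ψ → ◇ψ defines it.
Suppose □ψ→◇ψ is valid. At any x set V(ψ)=W. Then □ψ at x, so ◇ψ at x, so x has a successor.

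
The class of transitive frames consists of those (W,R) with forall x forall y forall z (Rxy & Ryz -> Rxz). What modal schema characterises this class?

□r → □□r

This is transitivity; the standard corresponding axiom is 4: □r → □□r.
Suppose □r→□□r is valid. Take Rxy, Ryz and set V(r)={w : Rxw}. Then □r at x, so □□r at x, so □r at y, so r at z, i.e. Rxz.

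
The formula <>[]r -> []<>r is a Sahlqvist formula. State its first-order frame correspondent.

Suppose ◇□r→□◇r is valid. Take Rxy, Rxz and set V(r)={w : Ryw}. Then □r at y so ◇□r at x, so □◇r at x, so ◇r at z, giving w with Rzw and Ryw.
Conversely, any frame satisfying forall x forall y forall z (Rxy & Rxz -> exists w (Ryw & Rzw)) validates the schema.
Frame condition: forall x forall y forall z (Rxy & Rxz -> exists w (Ryw & Rzw)).

Convergence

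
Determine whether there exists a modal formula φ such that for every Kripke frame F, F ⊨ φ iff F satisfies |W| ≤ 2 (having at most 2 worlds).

Not definable by any modal formula

Any modally definable frame class is closed under disjoint unions.
Any modal formula valid on each of 3 disjoint one-world frames is valid on their disjoint union (validity is preserved under disjoint unions). Each one-world frame has |W|=1≤2, but the union has |W|=3.
So no modal formula (or set of formulas) defines exactly the |W|≤2 frames.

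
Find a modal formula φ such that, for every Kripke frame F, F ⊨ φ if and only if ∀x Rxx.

The condition is reflexivity. The T schema □r → r defines it.
Suppose □r→r is valid. At any x set V(r)={w : Rxw}. Then □r holds at x, so r holds at x, i.e. Rxx.

□r → r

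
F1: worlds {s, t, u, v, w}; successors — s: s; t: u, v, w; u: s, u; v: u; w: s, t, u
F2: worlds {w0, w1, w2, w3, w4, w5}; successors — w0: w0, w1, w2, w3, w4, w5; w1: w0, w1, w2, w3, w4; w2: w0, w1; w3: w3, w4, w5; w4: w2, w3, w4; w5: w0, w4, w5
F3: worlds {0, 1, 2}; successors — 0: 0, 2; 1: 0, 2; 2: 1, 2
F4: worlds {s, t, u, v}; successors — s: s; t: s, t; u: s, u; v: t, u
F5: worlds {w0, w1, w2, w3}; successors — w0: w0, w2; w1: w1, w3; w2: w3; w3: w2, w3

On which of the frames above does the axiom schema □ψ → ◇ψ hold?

F1, F2, F3, F4, F5

The schema corresponds to seriality: ∀x ∃y Rxy.
F1: holds.
F2: holds.
F3: holds.
F4: holds.
F5: holds.
Valid on: F1, F2, F3, F4, F5.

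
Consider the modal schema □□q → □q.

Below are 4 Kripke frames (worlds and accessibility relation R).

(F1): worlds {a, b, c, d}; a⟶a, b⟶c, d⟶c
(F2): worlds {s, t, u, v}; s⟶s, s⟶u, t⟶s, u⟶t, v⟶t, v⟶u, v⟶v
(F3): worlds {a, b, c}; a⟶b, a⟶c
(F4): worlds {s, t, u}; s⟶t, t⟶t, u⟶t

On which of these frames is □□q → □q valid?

The schema corresponds to density: ∀x ∀y (Rxy → ∃z (Rxz ∧ Rzy)).
(F1): fails — Rbc but no z with Rbz and Rzc.
(F2): fails — Rut but no z with Ruz and Rzt.
(F3): fails — Rac but no z with Raz and Rzc.
(F4): ✓.
Valid on: (F4).

(F4)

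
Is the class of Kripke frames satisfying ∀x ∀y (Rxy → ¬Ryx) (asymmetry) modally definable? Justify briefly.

No — not modally definable

Any modally definable frame class is closed under surjective bounded morphisms.
The 3-cycle (worlds w0,w1,w2 with w0→w1→w2→w0) is asymmetric. Mapping every world to a single reflexive point • is a surjective bounded morphism, and the reflexive point is not asymmetric (R•• but asymmetry requires ¬R••).
Hence asymmetry is not modally definable.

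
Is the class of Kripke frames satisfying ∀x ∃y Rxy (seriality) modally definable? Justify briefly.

Yes: it is seriality, defined by the D schema □r → ◇r.
Suppose □r→◇r is valid. At any x set V(r)=W. Then □r at x, so ◇r at x, so x has a successor.

Definable; □r → ◇r defines it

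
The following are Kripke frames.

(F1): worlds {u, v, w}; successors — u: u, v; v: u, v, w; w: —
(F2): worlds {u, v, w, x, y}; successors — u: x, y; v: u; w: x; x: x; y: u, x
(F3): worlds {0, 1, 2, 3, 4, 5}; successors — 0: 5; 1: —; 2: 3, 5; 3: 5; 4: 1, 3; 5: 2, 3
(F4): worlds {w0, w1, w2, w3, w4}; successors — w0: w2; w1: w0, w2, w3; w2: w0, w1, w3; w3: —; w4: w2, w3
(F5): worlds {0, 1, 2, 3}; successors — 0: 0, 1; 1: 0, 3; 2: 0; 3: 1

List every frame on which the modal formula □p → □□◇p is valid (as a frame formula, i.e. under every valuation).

Frame correspondent (Sahlqvist): ∀x ∀z (xR²z → ∃w (xRw ∧ zRw)) — i.e. a generalized confluence (Geach) condition.
(F1): fails — uR²w but no t with uRt and wRt.
(F2): fails — vR²x but no t with vRt and xRt.
(F3): fails — 5R²3 but no w with 5Rw and 3Rw.
(F4): fails — w0R²w3 but no w with w0Rw and w3Rw.
(F5): satisfies the condition.

(F5)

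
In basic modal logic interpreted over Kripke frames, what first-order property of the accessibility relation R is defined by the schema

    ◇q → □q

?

Suppose ◇q→□q is valid. Take Rxy, Rxz and set V(q)={y}. Then ◇q at x, so □q at x, so q at z, i.e. z=y.
Conversely, on a frame with partial functionality the schema holds at every world under every valuation.
So the correspondent is partial functionality.

partial functionality: ∀x ∀y ∀z (Rxy ∧ Rxz → y = z)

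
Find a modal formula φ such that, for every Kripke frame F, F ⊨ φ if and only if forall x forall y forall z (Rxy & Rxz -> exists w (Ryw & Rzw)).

◇□q → □◇q

The condition is convergence. The .2 schema ◇□q → □◇q defines it.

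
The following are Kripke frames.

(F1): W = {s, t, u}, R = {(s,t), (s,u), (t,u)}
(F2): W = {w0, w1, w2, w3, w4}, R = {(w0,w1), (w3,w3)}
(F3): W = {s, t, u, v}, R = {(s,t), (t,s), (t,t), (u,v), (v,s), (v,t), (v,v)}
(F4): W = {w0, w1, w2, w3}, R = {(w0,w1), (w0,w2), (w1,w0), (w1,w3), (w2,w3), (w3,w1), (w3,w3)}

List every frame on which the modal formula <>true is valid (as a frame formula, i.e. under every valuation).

(F3), (F4)

The schema corresponds to seriality: forall x exists y Rxy.
(F1): fails — world u has no successor.
(F2): fails — world w1 has no successor.
(F3): condition met.
(F4): condition met.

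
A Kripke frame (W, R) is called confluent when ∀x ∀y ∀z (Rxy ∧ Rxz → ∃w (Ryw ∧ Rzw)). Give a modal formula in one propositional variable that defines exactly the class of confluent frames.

◇□ψ → □◇ψ

This is convergence; the standard corresponding axiom is .2: ◇□ψ → □◇ψ.
Suppose ◇□ψ→□◇ψ is valid. Take Rxy, Rxz and set V(ψ)={w : Ryw}. Then □ψ at y so ◇□ψ at x, so □◇ψ at x, so ◇ψ at z, giving w with Rzw and Ryw.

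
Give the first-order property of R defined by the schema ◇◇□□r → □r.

∀x ∀y ∀z ((xR²y ∧ xRz) → ∃w (yR²w ∧ z = w))

This is a Sahlqvist (Geach-type) schema ◇^2□^2r → □^1◇^0r.
Minimal-valuation argument: fix x; take any y with xR^2y and any z with xR^1z. Set V(r) to the set of worlds R-reachable from y in exactly 2 steps. Then □^2r holds at y, so the antecedent holds at x; validity forces ◇^0r at z, giving a w with zR^0w and yR^2w.
First-order correspondent: ∀x ∀y ∀z ((xR²y ∧ xRz) → ∃w (yR²w ∧ z = w)).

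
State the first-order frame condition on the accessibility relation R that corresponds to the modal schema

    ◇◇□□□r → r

This is a Sahlqvist (Geach-type) schema ◇^2□^3r → □^0◇^0r.
Minimal-valuation argument: fix x; take any y with xR^2y and any z with xR^0z. Set V(r) to the set of worlds R-reachable from y in exactly 3 steps. Then □^3r holds at y, so the antecedent holds at x; validity forces ◇^0r at z, giving a w with zR^0w and yR^3w.
First-order correspondent: ∀x ∀y (xR²y → ∃w (yR³w ∧ x = w)).

∀x ∀y (xR²y → ∃w (yR³w ∧ x = w))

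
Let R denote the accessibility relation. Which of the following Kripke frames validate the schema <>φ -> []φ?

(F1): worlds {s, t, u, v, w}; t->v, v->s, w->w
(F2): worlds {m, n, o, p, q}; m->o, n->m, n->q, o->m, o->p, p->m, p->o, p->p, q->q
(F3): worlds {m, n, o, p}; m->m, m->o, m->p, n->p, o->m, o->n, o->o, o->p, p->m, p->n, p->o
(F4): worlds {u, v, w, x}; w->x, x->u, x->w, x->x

The schema corresponds to partial functionality: forall x forall y forall z (Rxy & Rxz -> y = z).
(F1): holds.
(F2): fails — n sees both m and q.
(F3): fails — m sees both m and o.
(F4): fails — x sees both u and w.

(F1)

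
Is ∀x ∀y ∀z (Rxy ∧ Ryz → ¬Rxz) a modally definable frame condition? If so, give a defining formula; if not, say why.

If a class were modally definable it would be closed under surjective bounded morphisms (Goldblatt–Thomason).
The 3-cycle (worlds 0,1,2 with 0→1→2→0) is intransitive. Mapping every world to a single reflexive point • is a surjective bounded morphism; the reflexive point is not intransitive (R••∧R•• but R••).
So no modal formula (or set of formulas) defines exactly the intransitive frames.

No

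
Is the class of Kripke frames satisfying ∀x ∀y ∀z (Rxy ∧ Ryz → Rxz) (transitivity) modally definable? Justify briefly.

Definable; □q → □□q defines it

Yes: it is transitivity, defined by the 4 schema □q → □□q.
Suppose □q→□□q is valid. Take Rxy, Ryz and set V(q)={w : Rxw}. Then □q at x, so □□q at x, so □q at y, so q at z, i.e. Rxz.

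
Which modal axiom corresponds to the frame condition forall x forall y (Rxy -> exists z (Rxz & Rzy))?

□□q → □q

A defining formula is □□q → □q (the C4 axiom).
Suppose □□q→□q is valid. Take Rxy and set V(q)={w : xR²w}. Then □□q at x, so □q at x, so q at y, i.e. ∃z(Rxz∧Rzy).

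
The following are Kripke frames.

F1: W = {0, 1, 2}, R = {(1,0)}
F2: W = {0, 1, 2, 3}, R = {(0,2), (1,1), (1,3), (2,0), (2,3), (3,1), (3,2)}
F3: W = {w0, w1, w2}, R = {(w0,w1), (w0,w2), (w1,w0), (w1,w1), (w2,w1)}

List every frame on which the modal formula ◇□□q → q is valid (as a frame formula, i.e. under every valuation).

The schema corresponds to a generalized confluence (Geach) condition: ∀x ∀y (xRy → ∃w (yR²w ∧ x = w)).
F1: fails — 1R0 but no w with 0R²w and 1=w.
F2: fails — 0R2 but no w with 2R²w and 0=w.
F3: holds.

F3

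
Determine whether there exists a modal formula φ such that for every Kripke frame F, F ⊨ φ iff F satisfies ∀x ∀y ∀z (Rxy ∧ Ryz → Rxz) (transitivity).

The condition is transitivity. A defining modal formula is □r → □□r.
Suppose □r→□□r is valid. Take Rxy, Ryz and set V(r)={w : Rxw}. Then □r at x, so □□r at x, so □r at y, so r at z, i.e. Rxz.

Yes — defined by □r → □□r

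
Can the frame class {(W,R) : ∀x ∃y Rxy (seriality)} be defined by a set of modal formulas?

The condition is seriality. A defining modal formula is □r → ◇r.

Definable; □r → ◇r defines it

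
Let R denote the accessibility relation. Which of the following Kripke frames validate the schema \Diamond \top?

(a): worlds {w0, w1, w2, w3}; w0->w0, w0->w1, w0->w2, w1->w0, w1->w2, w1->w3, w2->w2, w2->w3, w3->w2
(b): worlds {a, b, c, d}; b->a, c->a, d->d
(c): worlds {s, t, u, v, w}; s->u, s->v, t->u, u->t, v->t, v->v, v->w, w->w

(a), (c)

This is the axiom for seriality; its first-order frame correspondent is \forall x \exists y Rxy.
(a): ✓.
(b): fails — world a has no successor.
(c): ✓.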